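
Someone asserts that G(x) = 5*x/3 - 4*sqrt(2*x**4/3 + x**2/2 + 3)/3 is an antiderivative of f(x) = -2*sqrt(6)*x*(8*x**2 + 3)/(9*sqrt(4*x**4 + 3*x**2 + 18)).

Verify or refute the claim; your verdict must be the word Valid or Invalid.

Invalid: d/dx[G] - f = 5/3, which is not 0.

d/dx[G] = (-16*sqrt(6)*x**3 - 6*sqrt(6)*x + 15*sqrt(4*x**4 + 3*x**2 + 18))/(9*sqrt(4*x**4 + 3*x**2 + 18))
d/dx[G] - f(x) = 5/3 != 0.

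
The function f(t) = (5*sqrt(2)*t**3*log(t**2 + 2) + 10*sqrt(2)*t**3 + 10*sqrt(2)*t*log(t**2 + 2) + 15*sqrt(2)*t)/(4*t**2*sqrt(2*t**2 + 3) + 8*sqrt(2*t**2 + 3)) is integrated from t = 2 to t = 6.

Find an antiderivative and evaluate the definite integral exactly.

Recognize the product-rule pattern: f = u'v + uv' with u = 5*sqrt(t**2 + 3/2)/4, v = log(t**2 + 2), so integration by parts undoes it.
F(t) = 5*sqrt(2)*sqrt(2*t**2 + 3)*log(t**2 + 2)/8 is an antiderivative of f.
Check: d/dt[5*sqrt(2)*sqrt(2*t**2 + 3)*log(t**2 + 2)/8] = (5*sqrt(2)*t**3*log(t**2 + 2) + 10*sqrt(2)*t**3 + 10*sqrt(2)*t*log(t**2 + 2) + 15*sqrt(2)*t)/(4*t**2*sqrt(2*t**2 + 3) + 8*sqrt(2*t**2 + 3)) = f(t).
F(6) = 25*sqrt(6)*log(38)/8; F(2) = 5*sqrt(22)*log(6)/8.
Integral = F(6) - F(2) = -5*sqrt(22)*log(6)/8 + 25*sqrt(6)*log(38)/8.

Antiderivative: F(t) = 5*sqrt(2)*sqrt(2*t**2 + 3)*log(t**2 + 2)/8; value = -5*sqrt(22)*log(6)/8 + 25*sqrt(6)*log(38)/8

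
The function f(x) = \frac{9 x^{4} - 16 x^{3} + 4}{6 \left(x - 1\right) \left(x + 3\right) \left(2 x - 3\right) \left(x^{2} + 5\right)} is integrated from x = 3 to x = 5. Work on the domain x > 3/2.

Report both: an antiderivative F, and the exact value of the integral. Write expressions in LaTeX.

Factor the denominator (6 \left(x - 1\right) \left(x + 3\right) \left(2 x - 3\right) \left(x^{2} + 5\right)) and decompose: f = \frac{893 x - 1314}{2436 \left(x^{2} + 5\right)} - \frac{71}{1566 \left(2 x - 3\right)} + \frac{1165}{3024 \left(x + 3\right)} + \frac{1}{48 \left(x - 1\right)}; each piece integrates to a log, atan, or power term.
F(x) = - \frac{71 \log{\left(x - \frac{3}{2} \right)}}{3132} + \frac{\log{\left(x - 1 \right)}}{48} + \frac{1165 \log{\left(x + 3 \right)}}{3024} + \frac{893 \log{\left(x^{2} + 5 \right)}}{4872} - \frac{219 \sqrt{5} \operatorname{atan}{\left(\frac{\sqrt{5} x}{5} \right)}}{2030} is an antiderivative of f.
Check: d/dx[- \frac{71 \log{\left(x - \frac{3}{2} \right)}}{3132} + \frac{\log{\left(x - 1 \right)}}{48} + \frac{1165 \log{\left(x + 3 \right)}}{3024} + \frac{893 \log{\left(x^{2} + 5 \right)}}{4872} - \frac{219 \sqrt{5} \operatorname{atan}{\left(\frac{\sqrt{5} x}{5} \right)}}{2030}] = \frac{9 x^{4} - 16 x^{3} + 4}{12 x^{5} + 6 x^{4} - 12 x^{3} + 84 x^{2} - 360 x + 270}, which equals f(x).
F(5) = - \frac{219 \sqrt{5} \operatorname{atan}{\left(\sqrt{5} \right)}}{2030} - \frac{71 \log{\left(\frac{7}{2} \right)}}{3132} + \frac{\log{\left(4 \right)}}{48} + \frac{893 \log{\left(30 \right)}}{4872} + \frac{1165 \log{\left(8 \right)}}{3024}; F(3) = - \frac{219 \sqrt{5} \operatorname{atan}{\left(\frac{3 \sqrt{5}}{5} \right)}}{2030} - \frac{71 \log{\left(\frac{3}{2} \right)}}{3132} + \frac{\log{\left(2 \right)}}{48} + \frac{893 \log{\left(14 \right)}}{4872} + \frac{1165 \log{\left(6 \right)}}{3024}.
Integral = F(5) - F(3) = - \frac{1165 \log{\left(6 \right)}}{3024} - \frac{893 \log{\left(14 \right)}}{4872} - \frac{219 \sqrt{5} \operatorname{atan}{\left(\sqrt{5} \right)}}{2030} - \frac{71 \log{\left(\frac{7}{2} \right)}}{3132} - \frac{\log{\left(2 \right)}}{48} + \frac{71 \log{\left(\frac{3}{2} \right)}}{3132} + \frac{\log{\left(4 \right)}}{48} + \frac{219 \sqrt{5} \operatorname{atan}{\left(\frac{3 \sqrt{5}}{5} \right)}}{2030} + \frac{893 \log{\left(30 \right)}}{4872} + \frac{1165 \log{\left(8 \right)}}{3024}.

Antiderivative: F(x) = - \frac{71 \log{\left(x - \frac{3}{2} \right)}}{3132} + \frac{\log{\left(x - 1 \right)}}{48} + \frac{1165 \log{\left(x + 3 \right)}}{3024} + \frac{893 \log{\left(x^{2} + 5 \right)}}{4872} - \frac{219 \sqrt{5} \operatorname{atan}{\left(\frac{\sqrt{5} x}{5} \right)}}{2030}; value = - \frac{1165 \log{\left(6 \right)}}{3024} - \frac{893 \log{\left(14 \right)}}{4872} - \frac{219 \sqrt{5} \operatorname{atan}{\left(\sqrt{5} \right)}}{2030} - \frac{71 \log{\left(\frac{7}{2} \right)}}{3132} - \frac{\log{\left(2 \right)}}{48} + \frac{71 \log{\left(\frac{3}{2} \right)}}{3132} + \frac{\log{\left(4 \right)}}{48} + \frac{219 \sqrt{5} \operatorname{atan}{\left(\frac{3 \sqrt{5}}{5} \right)}}{2030} + \frac{893 \log{\left(30 \right)}}{4872} + \frac{1165 \log{\left(8 \right)}}{3024}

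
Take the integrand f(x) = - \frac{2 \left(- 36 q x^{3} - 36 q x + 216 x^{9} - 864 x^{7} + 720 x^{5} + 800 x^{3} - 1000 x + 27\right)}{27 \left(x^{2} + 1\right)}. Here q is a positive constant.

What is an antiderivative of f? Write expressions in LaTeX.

For F(x) to be correct the identity F'(x) - f(x) = 0 must hold.
Check: d/dx[\frac{4 q x^{2}}{3} - 2 \left(\frac{5}{3} - x^{2}\right)^{4} - 2 \operatorname{atan}{\left(x \right)}] = \frac{72 q x^{3} + 72 q x - 432 x^{9} + 1728 x^{7} - 1440 x^{5} - 1600 x^{3} + 2000 x - 54}{27 x^{2} + 27}, which equals f(x).

An antiderivative is F(x) = \frac{4 q x^{2}}{3} - 2 \left(\frac{5}{3} - x^{2}\right)^{4} - 2 \operatorname{atan}{\left(x \right)}.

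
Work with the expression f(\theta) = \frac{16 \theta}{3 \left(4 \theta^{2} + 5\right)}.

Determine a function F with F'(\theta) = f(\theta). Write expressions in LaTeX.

f matches the chain-rule pattern g'(h)*h' with inner function h(\theta) = 2 \theta^{2} + \frac{5}{2}; substituting u = h(\theta) collapses the integral.
Check: d/d\theta[\frac{2 \log{\left(2 \theta^{2} + \frac{5}{2} \right)}}{3}] = \frac{16 \theta}{12 \theta^{2} + 15}, which equals f(\theta).

An antiderivative is F(\theta) = \frac{2 \log{\left(2 \theta^{2} + \frac{5}{2} \right)}}{3}.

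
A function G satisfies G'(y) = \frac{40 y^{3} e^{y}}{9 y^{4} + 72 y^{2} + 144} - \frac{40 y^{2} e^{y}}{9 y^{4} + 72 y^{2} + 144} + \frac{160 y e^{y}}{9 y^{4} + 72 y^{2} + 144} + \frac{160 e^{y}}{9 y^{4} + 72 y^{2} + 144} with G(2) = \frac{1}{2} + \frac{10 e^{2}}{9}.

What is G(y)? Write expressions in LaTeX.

Integrate term by term and add the pieces.
A general antiderivative is \frac{20 y e^{y}}{3 \left(\frac{3 y^{2}}{2} + 6\right)} + C.
The condition gives C = \frac{1}{2} + \frac{10 e^{2}}{9} - (\frac{10 e^{2}}{9}) = \frac{1}{2}.
So G(y) = \frac{20 y e^{y}}{\frac{9 y^{2}}{2} + 18} + \frac{1}{2}.
Check: d/dy[\frac{20 y e^{y}}{\frac{9 y^{2}}{2} + 18} + \frac{1}{2}] = \frac{40 y^{3} e^{y} - 40 y^{2} e^{y} + 160 y e^{y} + 160 e^{y}}{9 y^{4} + 72 y^{2} + 144}, which equals G'(y).

G(y) = \frac{20 y e^{y}}{\frac{9 y^{2}}{2} + 18} + \frac{1}{2}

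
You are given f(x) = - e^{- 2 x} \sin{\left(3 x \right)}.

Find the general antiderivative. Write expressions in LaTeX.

F(x) = \frac{2 e^{- 2 x} \sin{\left(3 x \right)}}{13} + \frac{3 e^{- 2 x} \cos{\left(3 x \right)}}{13} + C

Since d/dx undoes antidifferentiation here, F'(x) = f(x) is required of F(x).
Check: d/dx[\frac{2 e^{- 2 x} \sin{\left(3 x \right)}}{13} + \frac{3 e^{- 2 x} \cos{\left(3 x \right)}}{13}] = - e^{- 2 x} \sin{\left(3 x \right)} = f(x).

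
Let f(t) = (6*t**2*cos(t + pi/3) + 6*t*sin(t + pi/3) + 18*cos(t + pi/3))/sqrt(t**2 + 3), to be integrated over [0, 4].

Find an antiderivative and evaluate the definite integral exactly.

Recognize the product-rule pattern: f = u'v + uv' with u = 6*sqrt(t**2 + 3), v = sin(t + pi/3), so integration by parts undoes it.
F(t) = 6*sqrt(t**2 + 3)*sin(t + pi/3) is an antiderivative of f.
Check: d/dt[6*sqrt(t**2 + 3)*sin(t + pi/3)] = (6*t**2*cos(t + pi/3) + 6*t*sin(t + pi/3) + 18*cos(t + pi/3))/sqrt(t**2 + 3) = f(t).
F(4) = 6*sqrt(19)*sin(pi/3 + 4); F(0) = 9.
Integral = F(4) - F(0) = 6*sqrt(19)*sin(pi/3 + 4) - 9.

Antiderivative: F(t) = 6*sqrt(t**2 + 3)*sin(t + pi/3); value = 6*sqrt(19)*sin(pi/3 + 4) - 9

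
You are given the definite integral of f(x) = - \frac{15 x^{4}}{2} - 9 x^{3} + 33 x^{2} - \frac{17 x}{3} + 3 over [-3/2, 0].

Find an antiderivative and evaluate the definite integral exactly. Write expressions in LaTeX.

Integrate term by term and add the pieces.
F(x) = - \frac{3 x^{5}}{2} - \frac{9 x^{4}}{4} + 11 x^{3} - \frac{17 x^{2}}{6} + 3 x is an antiderivative of f.
Check: d/dx[- \frac{3 x^{5}}{2} - \frac{9 x^{4}}{4} + 11 x^{3} - \frac{17 x^{2}}{6} + 3 x] = - \frac{15 x^{4}}{2} - 9 x^{3} + 33 x^{2} - \frac{17 x}{3} + 3 = f(x).
F(0) = 0; F(-3/2) = -48.
Integral = F(0) - F(-3/2) = 48.

Antiderivative: F(x) = - \frac{3 x^{5}}{2} - \frac{9 x^{4}}{4} + 11 x^{3} - \frac{17 x^{2}}{6} + 3 x; value = 48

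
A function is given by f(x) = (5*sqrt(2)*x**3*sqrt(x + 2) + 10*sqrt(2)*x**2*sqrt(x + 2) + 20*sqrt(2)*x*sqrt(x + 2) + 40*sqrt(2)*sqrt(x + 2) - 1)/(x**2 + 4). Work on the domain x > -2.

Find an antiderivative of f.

For F(x) to be correct the identity F'(x) - f(x) = 0 must hold.
Check: d/dx[(4*sqrt(2)*x**2*sqrt(x + 2) + 16*sqrt(2)*x*sqrt(x + 2) + 16*sqrt(2)*sqrt(x + 2) - atan(x/2))/2] = (5*sqrt(2)*x**4 + 20*sqrt(2)*x**3 + 40*sqrt(2)*x**2 + 80*sqrt(2)*x - sqrt(x + 2) + 80*sqrt(2))/(x**2*sqrt(x + 2) + 4*sqrt(x + 2)), which equals f(x).

An antiderivative is F(x) = (4*sqrt(2)*x**2*sqrt(x + 2) + 16*sqrt(2)*x*sqrt(x + 2) + 16*sqrt(2)*sqrt(x + 2) - atan(x/2))/2.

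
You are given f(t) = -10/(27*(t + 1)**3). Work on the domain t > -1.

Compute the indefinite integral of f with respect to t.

F(t) = 5/(27*t**2 + 54*t + 27) + C

An antiderivative F(t) passes only if d/dt[F] lands on f(t) exactly.
Check: d/dt[5/(27*t**2 + 54*t + 27)] = -10/(27*t**3 + 81*t**2 + 81*t + 27), which equals f(t).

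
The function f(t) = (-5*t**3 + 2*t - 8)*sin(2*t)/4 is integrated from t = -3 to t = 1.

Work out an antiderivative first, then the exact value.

A candidate is checked by its d/dt: the result must match f(t).
F(t) = 5*t**3*cos(2*t)/8 - 15*t**2*sin(2*t)/16 - 19*t*cos(2*t)/16 + 19*sin(2*t)/32 + cos(2*t) is an antiderivative of f.
Check: d/dt[5*t**3*cos(2*t)/8 - 15*t**2*sin(2*t)/16 - 19*t*cos(2*t)/16 + 19*sin(2*t)/32 + cos(2*t)] = -5*t**3*sin(2*t)/4 + t*sin(2*t)/2 - 2*sin(2*t), which equals f(t).
F(1) = -11*sin(2)/32 + 7*cos(2)/16; F(-3) = -197*cos(6)/16 + 251*sin(6)/32.
Integral = F(1) - F(-3) = -11*sin(2)/32 + 7*cos(2)/16 - 251*sin(6)/32 + 197*cos(6)/16.

Antiderivative: F(t) = 5*t**3*cos(2*t)/8 - 15*t**2*sin(2*t)/16 - 19*t*cos(2*t)/16 + 19*sin(2*t)/32 + cos(2*t); value = -11*sin(2)/32 + 7*cos(2)/16 - 251*sin(6)/32 + 197*cos(6)/16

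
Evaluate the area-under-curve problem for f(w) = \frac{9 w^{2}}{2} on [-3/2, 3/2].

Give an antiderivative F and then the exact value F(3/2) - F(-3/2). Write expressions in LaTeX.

Antiderivative: F(w) = \frac{3 w^{3} + 2}{2}; value = \frac{81}{8}

For F(w) to be correct the identity F'(w) - f(w) = 0 must hold.
F(w) = \frac{3 w^{3} + 2}{2} is an antiderivative of f.
Check: d/dw[\frac{3 w^{3} + 2}{2}] = \frac{9 w^{2}}{2} = f(w).
F(3/2) = \frac{97}{16}; F(-3/2) = - \frac{65}{16}.
Integral = F(3/2) - F(-3/2) = \frac{81}{8}.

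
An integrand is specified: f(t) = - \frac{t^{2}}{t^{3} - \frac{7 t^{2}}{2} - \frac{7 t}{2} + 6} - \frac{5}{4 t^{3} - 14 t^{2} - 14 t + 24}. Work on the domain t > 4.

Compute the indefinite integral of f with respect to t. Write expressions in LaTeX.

F(t) = - \frac{23 \log{\left(t - 4 \right)}}{22} + \frac{3 \log{\left(t - 1 \right)}}{10} - \frac{14 \log{\left(t + \frac{3}{2} \right)}}{55} + C

Factor the denominator (2 \left(t - 4\right) \left(t - 1\right) \left(2 t + 3\right)) and decompose: f = - \frac{28}{55 \left(2 t + 3\right)} + \frac{3}{10 \left(t - 1\right)} - \frac{23}{22 \left(t - 4\right)}; each piece integrates to a log, atan, or power term.
Check: d/dt[- \frac{23 \log{\left(t - 4 \right)}}{22} + \frac{3 \log{\left(t - 1 \right)}}{10} - \frac{14 \log{\left(t + \frac{3}{2} \right)}}{55}] = \frac{- 4 t^{2} - 5}{4 t^{3} - 14 t^{2} - 14 t + 24}, which equals f(t).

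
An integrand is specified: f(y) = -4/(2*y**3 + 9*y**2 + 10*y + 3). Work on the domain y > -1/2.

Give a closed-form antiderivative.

The denominator factors as (y + 1)*(y + 3)*(2*y + 1); partial fractions split f into directly integrable pieces: -16/(5*(2*y + 1)) - 2/(5*(y + 3)) + 2/(y + 1).
Check: d/dy[-8*log(y + 1/2)/5 + 2*log(y + 1) - 2*log(y + 3)/5] = -4/(2*y**3 + 9*y**2 + 10*y + 3) = f(y).

An antiderivative is F(y) = -8*log(y + 1/2)/5 + 2*log(y + 1) - 2*log(y + 3)/5.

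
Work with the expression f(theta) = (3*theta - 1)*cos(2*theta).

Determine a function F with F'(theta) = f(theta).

An antiderivative is F(theta) = (6*theta*sin(2*theta) - 2*sin(2*theta) + 3*cos(2*theta))/4.

Whatever form F(theta) takes, F'(theta) = f(theta) is non-negotiable.
Check: d/dtheta[(6*theta*sin(2*theta) - 2*sin(2*theta) + 3*cos(2*theta))/4] = 3*theta*cos(2*theta) - cos(2*theta), which equals f(theta).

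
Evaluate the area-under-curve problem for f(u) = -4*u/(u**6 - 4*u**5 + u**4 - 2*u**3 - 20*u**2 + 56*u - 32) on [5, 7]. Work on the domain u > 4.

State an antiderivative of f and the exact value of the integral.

Antiderivative: F(u) = -2*log(u - 4)/135 + 4*log(u - 1)/75 - log(u + 2)/54 - log(u**2 + 4)/100 - 3*atan(u/2)/50 - 4/(45*u - 45); value = -3*atan(7/2)/50 - 4*log(4)/75 - log(9)/54 - log(53)/100 - 2*log(3)/135 + 1/135 + log(29)/100 + log(7)/54 + 3*atan(5/2)/50 + 4*log(6)/75

Factor the denominator ((u - 4)*(u - 1)**2*(u + 2)*(u**2 + 4)) and decompose: f = -(u + 6)/(50*(u**2 + 4)) - 1/(54*(u + 2)) + 4/(75*(u - 1)) + 4/(45*(u - 1)**2) - 2/(135*(u - 4)); each piece integrates to a log, atan, or power term.
F(u) = -2*log(u - 4)/135 + 4*log(u - 1)/75 - log(u + 2)/54 - log(u**2 + 4)/100 - 3*atan(u/2)/50 - 4/(45*u - 45) is an antiderivative of f.
Check: d/du[-2*log(u - 4)/135 + 4*log(u - 1)/75 - log(u + 2)/54 - log(u**2 + 4)/100 - 3*atan(u/2)/50 - 4/(45*u - 45)] = -4*u/(u**6 - 4*u**5 + u**4 - 2*u**3 - 20*u**2 + 56*u - 32) = f(u).
F(7) = -3*atan(7/2)/50 - log(9)/54 - log(53)/100 - 2*log(3)/135 - 2/135 + 4*log(6)/75; F(5) = -3*atan(5/2)/50 - log(7)/54 - log(29)/100 - 1/45 + 4*log(4)/75.
Integral = F(7) - F(5) = -3*atan(7/2)/50 - 4*log(4)/75 - log(9)/54 - log(53)/100 - 2*log(3)/135 + 1/135 + log(29)/100 + log(7)/54 + 3*atan(5/2)/50 + 4*log(6)/75.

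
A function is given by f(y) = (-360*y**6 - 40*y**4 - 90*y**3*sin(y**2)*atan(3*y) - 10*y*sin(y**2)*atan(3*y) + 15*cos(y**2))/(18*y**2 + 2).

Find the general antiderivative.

For F(y) to be correct the identity F'(y) - f(y) = 0 must hold.
Check: d/dy[(-16*y**5 + 10*cos(y**2)*atan(3*y) + 1)/4] = (-360*y**6 - 40*y**4 - 90*y**3*sin(y**2)*atan(3*y) - 10*y*sin(y**2)*atan(3*y) + 15*cos(y**2))/(18*y**2 + 2) = f(y).

F(y) = (-16*y**5 + 10*cos(y**2)*atan(3*y) + 1)/4 + C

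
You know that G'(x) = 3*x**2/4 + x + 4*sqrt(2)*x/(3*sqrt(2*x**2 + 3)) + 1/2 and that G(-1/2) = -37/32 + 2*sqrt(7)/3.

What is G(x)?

G(x) = (3*x**3 + 6*x**2 + 6*x + 8*sqrt(2)*sqrt(2*x**2 + 3) - 12)/12

Integrate term by term and add the pieces.
A general antiderivative is x**3/4 + x**2/2 + x/2 + 4*sqrt(x**2 + 3/2)/3 + C.
The condition gives C = -37/32 + 2*sqrt(7)/3 - (-5/32 + 2*sqrt(7)/3) = -1.
So G(x) = (3*x**3 + 6*x**2 + 6*x + 8*sqrt(2)*sqrt(2*x**2 + 3) - 12)/12.
Check: d/dx[(3*x**3 + 6*x**2 + 6*x + 8*sqrt(2)*sqrt(2*x**2 + 3) - 12)/12] = (9*x**2*sqrt(2*x**2 + 3) + 12*x*sqrt(2*x**2 + 3) + 16*sqrt(2)*x + 6*sqrt(2*x**2 + 3))/(12*sqrt(2*x**2 + 3)), which equals G'(x).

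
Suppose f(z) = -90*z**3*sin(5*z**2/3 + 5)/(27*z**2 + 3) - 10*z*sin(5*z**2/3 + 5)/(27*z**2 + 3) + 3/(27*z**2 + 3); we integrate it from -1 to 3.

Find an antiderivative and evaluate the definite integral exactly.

Antiderivative: F(z) = cos(5*z**2/3 + 5) + atan(3*z)/3; value = -cos(20/3) + cos(20) + atan(3)/3 + atan(9)/3

The integrand splits into summands that can be handled one at a time.
F(z) = cos(5*z**2/3 + 5) + atan(3*z)/3 is an antiderivative of f.
Check: d/dz[cos(5*z**2/3 + 5) + atan(3*z)/3] = (-90*z**3*sin(5*z**2/3 + 5) - 10*z*sin(5*z**2/3 + 5) + 3)/(27*z**2 + 3), which equals f(z).
F(3) = cos(20) + atan(9)/3; F(-1) = -atan(3)/3 + cos(20/3).
Integral = F(3) - F(-1) = -cos(20/3) + cos(20) + atan(3)/3 + atan(9)/3.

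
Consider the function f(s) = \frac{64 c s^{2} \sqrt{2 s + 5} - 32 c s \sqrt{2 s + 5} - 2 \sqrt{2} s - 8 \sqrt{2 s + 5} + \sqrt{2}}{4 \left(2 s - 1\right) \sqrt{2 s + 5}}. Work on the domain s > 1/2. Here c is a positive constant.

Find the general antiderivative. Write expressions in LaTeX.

Check any antiderivative F(s) by computing F'(s) and comparing it with f(s).
Check: d/ds[\frac{\sqrt{2} \left(8 \sqrt{2} c s^{2} - \sqrt{2 s + 5} - 2 \sqrt{2} \log{\left(2 s - 1 \right)} - 2 \sqrt{2} \log{\left(2 \right)}\right)}{4}] = \frac{64 c s^{2} \sqrt{2 s + 5} - 32 c s \sqrt{2 s + 5} - 2 \sqrt{2} s - 8 \sqrt{2 s + 5} + \sqrt{2}}{8 s \sqrt{2 s + 5} - 4 \sqrt{2 s + 5}}, which equals f(s).

F(s) = \frac{\sqrt{2} \left(8 \sqrt{2} c s^{2} - \sqrt{2 s + 5} - 2 \sqrt{2} \log{\left(2 s - 1 \right)} - 2 \sqrt{2} \log{\left(2 \right)}\right)}{4} + C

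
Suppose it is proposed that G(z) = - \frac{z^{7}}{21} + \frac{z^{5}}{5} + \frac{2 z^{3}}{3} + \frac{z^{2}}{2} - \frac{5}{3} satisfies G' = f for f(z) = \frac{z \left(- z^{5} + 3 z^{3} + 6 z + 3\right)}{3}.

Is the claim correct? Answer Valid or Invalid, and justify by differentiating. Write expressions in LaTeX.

Valid. The derivative of G reproduces f.

d/dz[G] = - \frac{z^{6}}{3} + z^{4} + 2 z^{2} + z
This equals f(z) exactly, so the claim holds.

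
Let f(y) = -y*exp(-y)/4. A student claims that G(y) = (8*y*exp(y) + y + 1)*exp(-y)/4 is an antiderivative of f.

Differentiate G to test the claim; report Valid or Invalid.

d/dy[G] = (-y + 8*exp(y))*exp(-y)/4
d/dy[G] - f(y) = 2 != 0.

Invalid: d/dy[G] - f = 2, which is not 0.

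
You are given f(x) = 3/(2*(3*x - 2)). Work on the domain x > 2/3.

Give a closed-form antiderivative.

An antiderivative is F(x) = log(3*x/2 - 1)/2.

A first test for any F(x): its x-derivative must equal f(x) identically.
Check: d/dx[log(3*x/2 - 1)/2] = 3/(6*x - 4), which equals f(x).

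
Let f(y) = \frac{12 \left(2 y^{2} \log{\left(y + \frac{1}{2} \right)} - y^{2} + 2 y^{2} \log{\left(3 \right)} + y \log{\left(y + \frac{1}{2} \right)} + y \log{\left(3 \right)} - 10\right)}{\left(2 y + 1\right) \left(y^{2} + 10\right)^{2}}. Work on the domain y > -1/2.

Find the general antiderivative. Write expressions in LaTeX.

F(y) = - \frac{6 \log{\left(3 y + \frac{3}{2} \right)}}{y^{2} + 10} + C

Recognize the product-rule pattern: f = u'v + uv' with u = - \frac{3}{\frac{y^{2}}{2} + 5}, v = \log{\left(3 y + \frac{3}{2} \right)}, so integration by parts undoes it.
Check: d/dy[- \frac{6 \log{\left(3 y + \frac{3}{2} \right)}}{y^{2} + 10}] = \frac{24 y^{2} \log{\left(y + \frac{1}{2} \right)} - 12 y^{2} + 24 y^{2} \log{\left(3 \right)} + 12 y \log{\left(y + \frac{1}{2} \right)} + 12 y \log{\left(3 \right)} - 120}{2 y^{5} + y^{4} + 40 y^{3} + 20 y^{2} + 200 y + 100}, which equals f(y).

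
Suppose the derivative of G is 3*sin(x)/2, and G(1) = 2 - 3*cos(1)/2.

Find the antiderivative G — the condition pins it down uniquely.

A candidate passes only if d/dx[G] lands on the given G'(x) exactly.
A general antiderivative is -3*cos(x)/2 + C.
The condition gives C = 2 - 3*cos(1)/2 - (-3*cos(1)/2) = 2.
So G(x) = 2 - 3*cos(x)/2.
Check: d/dx[2 - 3*cos(x)/2] = 3*sin(x)/2 = G'(x).

G(x) = 2 - 3*cos(x)/2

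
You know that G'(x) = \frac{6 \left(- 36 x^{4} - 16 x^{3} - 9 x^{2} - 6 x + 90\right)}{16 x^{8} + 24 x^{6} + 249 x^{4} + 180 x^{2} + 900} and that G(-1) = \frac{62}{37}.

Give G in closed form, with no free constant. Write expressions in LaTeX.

G'(x) has the shape u'v + uv' for u = \frac{1}{\frac{2 x^{4}}{3} + \frac{x^{2}}{2} + 5} and v = 3 x + 1 — it is the derivative of the product u*v.
A general antiderivative is \frac{3 x + 1}{\frac{2 x^{4}}{3} + \frac{x^{2}}{2} + 5} + C.
The condition gives C = \frac{62}{37} - (- \frac{12}{37}) = 2.
So G(x) = \frac{3 x}{\frac{2 x^{4}}{3} + \frac{x^{2}}{2} + 5} + 2 + \frac{1}{\frac{2 x^{4}}{3} + \frac{x^{2}}{2} + 5}.
Check: d/dx[\frac{3 x}{\frac{2 x^{4}}{3} + \frac{x^{2}}{2} + 5} + 2 + \frac{1}{\frac{2 x^{4}}{3} + \frac{x^{2}}{2} + 5}] = \frac{- 216 x^{4} - 96 x^{3} - 54 x^{2} - 36 x + 540}{16 x^{8} + 24 x^{6} + 249 x^{4} + 180 x^{2} + 900}, which equals G'(x).

G(x) = \frac{3 x}{\frac{2 x^{4}}{3} + \frac{x^{2}}{2} + 5} + 2 + \frac{1}{\frac{2 x^{4}}{3} + \frac{x^{2}}{2} + 5}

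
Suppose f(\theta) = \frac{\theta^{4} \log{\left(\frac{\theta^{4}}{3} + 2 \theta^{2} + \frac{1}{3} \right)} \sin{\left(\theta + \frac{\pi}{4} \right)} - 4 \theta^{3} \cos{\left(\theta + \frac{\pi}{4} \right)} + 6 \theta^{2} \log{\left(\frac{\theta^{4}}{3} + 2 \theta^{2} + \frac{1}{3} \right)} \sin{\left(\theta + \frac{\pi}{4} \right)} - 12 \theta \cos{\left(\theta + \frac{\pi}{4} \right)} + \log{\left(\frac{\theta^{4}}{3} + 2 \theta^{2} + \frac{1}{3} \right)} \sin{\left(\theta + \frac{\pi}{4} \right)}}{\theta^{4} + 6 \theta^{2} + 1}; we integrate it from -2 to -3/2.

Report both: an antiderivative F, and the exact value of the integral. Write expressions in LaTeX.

f has the shape u'v + uv' for u = - \cos{\left(\theta + \frac{\pi}{4} \right)} and v = \log{\left(\frac{\theta^{4}}{3} + 2 \theta^{2} + \frac{1}{3} \right)} — it is the derivative of the product u*v.
F(\theta) = - \log{\left(\frac{\theta^{4}}{3} + 2 \theta^{2} + \frac{1}{3} \right)} \cos{\left(\theta + \frac{\pi}{4} \right)} is an antiderivative of f.
Check: d/d\theta[- \log{\left(\frac{\theta^{4}}{3} + 2 \theta^{2} + \frac{1}{3} \right)} \cos{\left(\theta + \frac{\pi}{4} \right)}] = \frac{\theta^{4} \log{\left(\frac{\theta^{4}}{3} + 2 \theta^{2} + \frac{1}{3} \right)} \sin{\left(\theta + \frac{\pi}{4} \right)} - 4 \theta^{3} \cos{\left(\theta + \frac{\pi}{4} \right)} + 6 \theta^{2} \log{\left(\frac{\theta^{4}}{3} + 2 \theta^{2} + \frac{1}{3} \right)} \sin{\left(\theta + \frac{\pi}{4} \right)} - 12 \theta \cos{\left(\theta + \frac{\pi}{4} \right)} + \log{\left(\frac{\theta^{4}}{3} + 2 \theta^{2} + \frac{1}{3} \right)} \sin{\left(\theta + \frac{\pi}{4} \right)}}{\theta^{4} + 6 \theta^{2} + 1} = f(\theta).
F(-3/2) = - \log{\left(\frac{313}{48} \right)} \sin{\left(\frac{\pi}{4} + \frac{3}{2} \right)}; F(-2) = - \log{\left(\frac{41}{3} \right)} \sin{\left(\frac{\pi}{4} + 2 \right)}.
Integral = F(-3/2) - F(-2) = - \log{\left(\frac{313}{48} \right)} \sin{\left(\frac{\pi}{4} + \frac{3}{2} \right)} + \log{\left(\frac{41}{3} \right)} \sin{\left(\frac{\pi}{4} + 2 \right)}.

Antiderivative: F(\theta) = - \log{\left(\frac{\theta^{4}}{3} + 2 \theta^{2} + \frac{1}{3} \right)} \cos{\left(\theta + \frac{\pi}{4} \right)}; value = - \log{\left(\frac{313}{48} \right)} \sin{\left(\frac{\pi}{4} + \frac{3}{2} \right)} + \log{\left(\frac{41}{3} \right)} \sin{\left(\frac{\pi}{4} + 2 \right)}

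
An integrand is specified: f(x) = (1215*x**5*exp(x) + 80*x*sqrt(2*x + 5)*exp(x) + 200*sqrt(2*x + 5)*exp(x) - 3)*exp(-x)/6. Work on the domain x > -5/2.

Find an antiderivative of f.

Since d/dx undoes antidifferentiation here, F'(x) = f(x) is required of F(x).
Check: d/dx[135*x**6/4 + 4*(2*x + 5)**(5/2)/3 + exp(-x)/2] = (1215*x**5*exp(x) + 80*x*sqrt(2*x + 5)*exp(x) + 200*sqrt(2*x + 5)*exp(x) - 3)*exp(-x)/6 = f(x).

An antiderivative is F(x) = 135*x**6/4 + 4*(2*x + 5)**(5/2)/3 + exp(-x)/2.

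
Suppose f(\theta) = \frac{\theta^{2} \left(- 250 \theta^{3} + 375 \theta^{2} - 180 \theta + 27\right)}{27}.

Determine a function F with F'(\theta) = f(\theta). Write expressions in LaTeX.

The substitution u = \frac{5 \theta^{2}}{3} - \theta works: f is exactly (dF/du)*(du/d\theta) for that inner function.
Check: d/d\theta[- \frac{125 \theta^{6}}{81} + \frac{25 \theta^{5}}{9} - \frac{5 \theta^{4}}{3} + \frac{\theta^{3}}{3}] = - \frac{250 \theta^{5}}{27} + \frac{125 \theta^{4}}{9} - \frac{20 \theta^{3}}{3} + \theta^{2}, which equals f(\theta).

An antiderivative is F(\theta) = - \frac{125 \theta^{6}}{81} + \frac{25 \theta^{5}}{9} - \frac{5 \theta^{4}}{3} + \frac{\theta^{3}}{3}.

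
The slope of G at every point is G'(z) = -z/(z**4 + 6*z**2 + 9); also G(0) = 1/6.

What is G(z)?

G(z) = 1/(2*z**2 + 6)

G'(z) matches the chain-rule pattern g'(h)*h' with inner function h(z) = 2*z**2 + 6; substituting u = h(z) collapses the integral.
A general antiderivative is 1/(2*z**2 + 6) + C.
The condition gives C = 1/6 - (1/6) = 0.
So G(z) = 1/(2*z**2 + 6).
Check: d/dz[1/(2*z**2 + 6)] = -z/(z**4 + 6*z**2 + 9) = G'(z).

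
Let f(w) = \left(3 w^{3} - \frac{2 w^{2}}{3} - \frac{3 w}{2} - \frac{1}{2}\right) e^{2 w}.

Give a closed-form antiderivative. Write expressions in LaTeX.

An antiderivative is F(w) = \frac{\left(18 w^{3} - 31 w^{2} + 22 w - 14\right) e^{2 w}}{12}.

Recognize the product-rule pattern: f = u'v + uv' with u = \frac{3 w^{3}}{2} - \frac{31 w^{2}}{12} + \frac{11 w}{6} - \frac{7}{6}, v = e^{2 w}, so integration by parts undoes it.
Check: d/dw[\frac{\left(18 w^{3} - 31 w^{2} + 22 w - 14\right) e^{2 w}}{12}] = 3 w^{3} e^{2 w} - \frac{2 w^{2} e^{2 w}}{3} - \frac{3 w e^{2 w}}{2} - \frac{e^{2 w}}{2}, which equals f(w).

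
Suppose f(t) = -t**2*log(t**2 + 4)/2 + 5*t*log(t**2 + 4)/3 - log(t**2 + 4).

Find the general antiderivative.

The integrand splits into summands that can be handled one at a time.
Check: d/dt[-(3*t**3*log(t**2 + 4) - 2*t**3 - 15*t**2*log(t**2 + 4) + 15*t**2 + 18*t*log(t**2 + 4) - 12*t - 60*log(t**2 + 4) + 24*atan(t/2))/18] = -t**2*log(t**2 + 4)/2 + 5*t*log(t**2 + 4)/3 - log(t**2 + 4) = f(t).

F(t) = -(3*t**3*log(t**2 + 4) - 2*t**3 - 15*t**2*log(t**2 + 4) + 15*t**2 + 18*t*log(t**2 + 4) - 12*t - 60*log(t**2 + 4) + 24*atan(t/2))/18 + C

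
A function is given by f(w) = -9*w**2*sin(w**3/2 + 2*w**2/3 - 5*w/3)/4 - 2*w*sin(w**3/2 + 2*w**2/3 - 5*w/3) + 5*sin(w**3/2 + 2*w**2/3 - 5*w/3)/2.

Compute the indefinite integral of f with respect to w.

f matches the chain-rule pattern g'(h)*h' with inner function h(w) = w**3/2 + 2*w**2/3 - 5*w/3; substituting u = h(w) collapses the integral.
Check: d/dw[3*cos(w**3/2 + 2*w**2/3 - 5*w/3)/2] = -9*w**2*sin(w**3/2 + 2*w**2/3 - 5*w/3)/4 - 2*w*sin(w**3/2 + 2*w**2/3 - 5*w/3) + 5*sin(w**3/2 + 2*w**2/3 - 5*w/3)/2 = f(w).

F(w) = 3*cos(w**3/2 + 2*w**2/3 - 5*w/3)/2 + C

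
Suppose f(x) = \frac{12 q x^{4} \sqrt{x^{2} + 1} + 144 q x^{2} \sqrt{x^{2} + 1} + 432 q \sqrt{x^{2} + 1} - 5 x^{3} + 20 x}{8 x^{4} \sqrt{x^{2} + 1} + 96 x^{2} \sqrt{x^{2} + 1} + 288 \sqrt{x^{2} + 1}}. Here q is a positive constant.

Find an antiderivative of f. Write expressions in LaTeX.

Since d/dx undoes antidifferentiation here, F'(x) = f(x) is required of F(x).
Check: d/dx[\frac{12 q x^{3} + 72 q x + 5 \sqrt{x^{2} + 1}}{8 \left(x^{2} + 6\right)}] = \frac{12 q x^{4} \sqrt{x^{2} + 1} + 144 q x^{2} \sqrt{x^{2} + 1} + 432 q \sqrt{x^{2} + 1} - 5 x^{3} + 20 x}{8 x^{4} \sqrt{x^{2} + 1} + 96 x^{2} \sqrt{x^{2} + 1} + 288 \sqrt{x^{2} + 1}} = f(x).

An antiderivative is F(x) = \frac{12 q x^{3} + 72 q x + 5 \sqrt{x^{2} + 1}}{8 \left(x^{2} + 6\right)}.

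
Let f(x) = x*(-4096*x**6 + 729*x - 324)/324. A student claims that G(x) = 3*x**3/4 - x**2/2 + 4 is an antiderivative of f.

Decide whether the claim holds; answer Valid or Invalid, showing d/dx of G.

Invalid: d/dx[G] - f = 1024*x**7/81, which is not 0.

d/dx[G] = 9*x**2/4 - x
d/dx[G] - f(x) = 1024*x**7/81 != 0.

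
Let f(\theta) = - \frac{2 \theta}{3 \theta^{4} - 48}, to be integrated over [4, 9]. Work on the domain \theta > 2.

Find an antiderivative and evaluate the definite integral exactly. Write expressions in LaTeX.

The denominator factors as 3 \left(\theta - 2\right) \left(\theta + 2\right) \left(\theta^{2} + 4\right); partial fractions split f into directly integrable pieces: \frac{\theta}{12 \left(\theta^{2} + 4\right)} - \frac{1}{24 \left(\theta + 2\right)} - \frac{1}{24 \left(\theta - 2\right)}.
F(\theta) = - \frac{\log{\left(\theta^{2} - 4 \right)}}{24} + \frac{\log{\left(\theta^{2} + 4 \right)}}{24} is an antiderivative of f.
Check: d/d\theta[- \frac{\log{\left(\theta^{2} - 4 \right)}}{24} + \frac{\log{\left(\theta^{2} + 4 \right)}}{24}] = - \frac{2 \theta}{3 \theta^{4} - 48} = f(\theta).
F(9) = - \frac{\log{\left(77 \right)}}{24} + \frac{\log{\left(85 \right)}}{24}; F(4) = - \frac{\log{\left(12 \right)}}{24} + \frac{\log{\left(20 \right)}}{24}.
Integral = F(9) - F(4) = - \frac{\log{\left(77 \right)}}{24} - \frac{\log{\left(20 \right)}}{24} + \frac{\log{\left(12 \right)}}{24} + \frac{\log{\left(85 \right)}}{24}.

Antiderivative: F(\theta) = - \frac{\log{\left(\theta^{2} - 4 \right)}}{24} + \frac{\log{\left(\theta^{2} + 4 \right)}}{24}; value = - \frac{\log{\left(77 \right)}}{24} - \frac{\log{\left(20 \right)}}{24} + \frac{\log{\left(12 \right)}}{24} + \frac{\log{\left(85 \right)}}{24}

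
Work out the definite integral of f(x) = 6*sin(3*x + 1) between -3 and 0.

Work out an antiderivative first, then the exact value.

For F(x) to be correct the identity F'(x) - f(x) = 0 must hold.
F(x) = -2*cos(3*x + 1) is an antiderivative of f.
Check: d/dx[-2*cos(3*x + 1)] = 6*sin(3*x + 1) = f(x).
F(0) = -2*cos(1); F(-3) = -2*cos(8).
Integral = F(0) - F(-3) = -2*cos(1) + 2*cos(8).

Antiderivative: F(x) = -2*cos(3*x + 1); value = -2*cos(1) + 2*cos(8)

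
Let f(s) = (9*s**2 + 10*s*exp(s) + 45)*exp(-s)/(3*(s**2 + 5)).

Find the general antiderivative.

Differentiate the proposed F(s) back; it has to land on f(s) exactly.
Check: d/ds[(5*exp(s)*log(s**2/2 + 5/2) - 9)*exp(-s)/3] = (9*s**2 + 10*s*exp(s) + 45)/(3*s**2*exp(s) + 15*exp(s)), which equals f(s).

F(s) = (5*exp(s)*log(s**2/2 + 5/2) - 9)*exp(-s)/3 + C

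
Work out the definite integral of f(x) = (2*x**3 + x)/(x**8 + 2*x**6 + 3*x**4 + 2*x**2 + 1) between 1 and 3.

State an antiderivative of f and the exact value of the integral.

The substitution u = 2*x**4 + 2*x**2 + 2 works: f is exactly (dF/du)*(du/dx) for that inner function.
F(x) = -1/(2*(x**2 - x + 1)*(x**2 + x + 1)) is an antiderivative of f.
Check: d/dx[-1/(2*(x**2 - x + 1)*(x**2 + x + 1))] = (2*x**3 + x)/(x**8 + 2*x**6 + 3*x**4 + 2*x**2 + 1) = f(x).
F(3) = -1/182; F(1) = -1/6.
Integral = F(3) - F(1) = 44/273.

Antiderivative: F(x) = -1/(2*(x**2 - x + 1)*(x**2 + x + 1)); value = 44/273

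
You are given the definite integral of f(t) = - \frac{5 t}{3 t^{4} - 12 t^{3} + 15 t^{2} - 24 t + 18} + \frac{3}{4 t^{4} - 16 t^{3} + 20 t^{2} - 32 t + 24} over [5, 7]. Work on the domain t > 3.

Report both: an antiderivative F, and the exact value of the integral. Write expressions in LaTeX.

The denominator factors as 12 \left(t - 3\right) \left(t - 1\right) \left(t^{2} + 2\right); partial fractions split f into directly integrable pieces: \frac{16 t + 169}{396 \left(t^{2} + 2\right)} + \frac{11}{72 \left(t - 1\right)} - \frac{17}{88 \left(t - 3\right)}.
F(t) = - \frac{17 \log{\left(t - 3 \right)}}{88} + \frac{11 \log{\left(t - 1 \right)}}{72} + \frac{2 \log{\left(t^{2} + 2 \right)}}{99} + \frac{169 \sqrt{2} \operatorname{atan}{\left(\frac{\sqrt{2} t}{2} \right)}}{792} is an antiderivative of f.
Check: d/dt[- \frac{17 \log{\left(t - 3 \right)}}{88} + \frac{11 \log{\left(t - 1 \right)}}{72} + \frac{2 \log{\left(t^{2} + 2 \right)}}{99} + \frac{169 \sqrt{2} \operatorname{atan}{\left(\frac{\sqrt{2} t}{2} \right)}}{792}] = \frac{9 - 20 t}{12 t^{4} - 48 t^{3} + 60 t^{2} - 96 t + 72}, which equals f(t).
F(7) = - \frac{17 \log{\left(4 \right)}}{88} + \frac{2 \log{\left(51 \right)}}{99} + \frac{11 \log{\left(6 \right)}}{72} + \frac{169 \sqrt{2} \operatorname{atan}{\left(\frac{7 \sqrt{2}}{2} \right)}}{792}; F(5) = - \frac{17 \log{\left(2 \right)}}{88} + \frac{2 \log{\left(27 \right)}}{99} + \frac{11 \log{\left(4 \right)}}{72} + \frac{169 \sqrt{2} \operatorname{atan}{\left(\frac{5 \sqrt{2}}{2} \right)}}{792}.
Integral = F(7) - F(5) = - \frac{137 \log{\left(4 \right)}}{396} - \frac{169 \sqrt{2} \operatorname{atan}{\left(\frac{5 \sqrt{2}}{2} \right)}}{792} - \frac{2 \log{\left(27 \right)}}{99} + \frac{2 \log{\left(51 \right)}}{99} + \frac{17 \log{\left(2 \right)}}{88} + \frac{11 \log{\left(6 \right)}}{72} + \frac{169 \sqrt{2} \operatorname{atan}{\left(\frac{7 \sqrt{2}}{2} \right)}}{792}.

Antiderivative: F(t) = - \frac{17 \log{\left(t - 3 \right)}}{88} + \frac{11 \log{\left(t - 1 \right)}}{72} + \frac{2 \log{\left(t^{2} + 2 \right)}}{99} + \frac{169 \sqrt{2} \operatorname{atan}{\left(\frac{\sqrt{2} t}{2} \right)}}{792}; value = - \frac{137 \log{\left(4 \right)}}{396} - \frac{169 \sqrt{2} \operatorname{atan}{\left(\frac{5 \sqrt{2}}{2} \right)}}{792} - \frac{2 \log{\left(27 \right)}}{99} + \frac{2 \log{\left(51 \right)}}{99} + \frac{17 \log{\left(2 \right)}}{88} + \frac{11 \log{\left(6 \right)}}{72} + \frac{169 \sqrt{2} \operatorname{atan}{\left(\frac{7 \sqrt{2}}{2} \right)}}{792}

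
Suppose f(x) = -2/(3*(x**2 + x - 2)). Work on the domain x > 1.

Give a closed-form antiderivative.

The denominator factors as 3*(x - 1)*(x + 2); partial fractions split f into directly integrable pieces: 2/(9*(x + 2)) - 2/(9*(x - 1)).
Check: d/dx[-2*log(x - 1)/9 + 2*log(x + 2)/9] = -2/(3*x**2 + 3*x - 6), which equals f(x).

An antiderivative is F(x) = -2*log(x - 1)/9 + 2*log(x + 2)/9.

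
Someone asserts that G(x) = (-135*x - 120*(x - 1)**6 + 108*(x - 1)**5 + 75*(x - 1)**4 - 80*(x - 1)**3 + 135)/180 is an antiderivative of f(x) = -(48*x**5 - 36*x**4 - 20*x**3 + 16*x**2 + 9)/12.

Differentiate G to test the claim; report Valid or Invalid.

Invalid: d/dx[G] - f = 20*x**4 - 52*x**3 + 53*x**2 - 73*x/3 + 4, which is not 0.

d/dx[G] = -4*x**5 + 23*x**4 - 151*x**3/3 + 155*x**2/3 - 73*x/3 + 13/4
d/dx[G] - f(x) = 20*x**4 - 52*x**3 + 53*x**2 - 73*x/3 + 4 != 0.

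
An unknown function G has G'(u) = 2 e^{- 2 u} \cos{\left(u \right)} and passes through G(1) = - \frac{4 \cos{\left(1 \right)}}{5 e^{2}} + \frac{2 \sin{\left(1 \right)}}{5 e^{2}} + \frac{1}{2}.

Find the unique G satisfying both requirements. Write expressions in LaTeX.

G(u) = - \frac{\left(- 5 e^{2 u} - 4 \sin{\left(u \right)} + 8 \cos{\left(u \right)}\right) e^{- 2 u}}{10}

The proposed G(u) is checked by its d/du: the result must match the given G'(u).
A general antiderivative is \frac{2 e^{- 2 u} \sin{\left(u \right)}}{5} - \frac{4 e^{- 2 u} \cos{\left(u \right)}}{5} + C.
The condition gives C = - \frac{4 \cos{\left(1 \right)}}{5 e^{2}} + \frac{2 \sin{\left(1 \right)}}{5 e^{2}} + \frac{1}{2} - (- \frac{4 \cos{\left(1 \right)}}{5 e^{2}} + \frac{2 \sin{\left(1 \right)}}{5 e^{2}}) = \frac{1}{2}.
So G(u) = - \frac{\left(- 5 e^{2 u} - 4 \sin{\left(u \right)} + 8 \cos{\left(u \right)}\right) e^{- 2 u}}{10}.
Check: d/du[- \frac{\left(- 5 e^{2 u} - 4 \sin{\left(u \right)} + 8 \cos{\left(u \right)}\right) e^{- 2 u}}{10}] = 2 e^{- 2 u} \cos{\left(u \right)} = G'(u).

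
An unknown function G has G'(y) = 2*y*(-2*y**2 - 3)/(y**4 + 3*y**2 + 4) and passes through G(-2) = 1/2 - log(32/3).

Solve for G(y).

G(y) = 1/2 - log(y**4/3 + y**2 + 4/3)

The substitution u = y**4/3 + y**2 + 4/3 works: G'(y) is exactly (dG/du)*(du/dy) for that inner function.
A general antiderivative is -log(y**4/3 + y**2 + 4/3) + C.
The condition gives C = 1/2 - log(32/3) - (-log(32/3)) = 1/2.
So G(y) = 1/2 - log(y**4/3 + y**2 + 4/3).
Check: d/dy[1/2 - log(y**4/3 + y**2 + 4/3)] = (-4*y**3 - 6*y)/(y**4 + 3*y**2 + 4), which equals G'(y).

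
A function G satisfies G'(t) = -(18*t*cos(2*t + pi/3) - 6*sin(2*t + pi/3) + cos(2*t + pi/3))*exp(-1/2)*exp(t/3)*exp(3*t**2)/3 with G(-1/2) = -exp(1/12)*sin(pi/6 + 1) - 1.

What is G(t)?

G(t) = -exp(3*t**2 + t/3 - 1/2)*cos(2*t + pi/3) - 1

G'(t) has the shape u'v + uv' for u = -cos(2*t + pi/3) and v = exp(3*t**2 + t/3 - 1/2) — it is the derivative of the product u*v.
A general antiderivative is -exp(3*t**2 + t/3 - 1/2)*cos(2*t + pi/3) + C.
The condition gives C = -exp(1/12)*sin(pi/6 + 1) - 1 - (-exp(1/12)*sin(pi/6 + 1)) = -1.
So G(t) = -exp(3*t**2 + t/3 - 1/2)*cos(2*t + pi/3) - 1.
Check: d/dt[-exp(3*t**2 + t/3 - 1/2)*cos(2*t + pi/3) - 1] = -6*t*exp(-1/2)*exp(t/3)*exp(3*t**2)*cos(2*t + pi/3) + 2*exp(-1/2)*exp(t/3)*exp(3*t**2)*sin(2*t + pi/3) - exp(-1/2)*exp(t/3)*exp(3*t**2)*cos(2*t + pi/3)/3, which equals G'(t).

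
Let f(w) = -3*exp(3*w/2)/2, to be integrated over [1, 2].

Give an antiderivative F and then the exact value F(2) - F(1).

Any candidate F(w) must reproduce f(w) exactly when differentiated.
F(w) = -exp(3*w/2) is an antiderivative of f.
Check: d/dw[-exp(3*w/2)] = -3*exp(3*w/2)/2 = f(w).
F(2) = -exp(3); F(1) = -exp(3/2).
Integral = F(2) - F(1) = -exp(3) + exp(3/2).

Antiderivative: F(w) = -exp(3*w/2); value = -exp(3) + exp(3/2)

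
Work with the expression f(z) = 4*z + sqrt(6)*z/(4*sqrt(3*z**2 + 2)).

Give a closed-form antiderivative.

The integrand splits into summands that can be handled one at a time.
Check: d/dz[(24*z**2 + sqrt(6)*sqrt(3*z**2 + 2) + 6)/12] = (16*z*sqrt(3*z**2 + 2) + sqrt(6)*z)/(4*sqrt(3*z**2 + 2)), which equals f(z).

An antiderivative is F(z) = (24*z**2 + sqrt(6)*sqrt(3*z**2 + 2) + 6)/12.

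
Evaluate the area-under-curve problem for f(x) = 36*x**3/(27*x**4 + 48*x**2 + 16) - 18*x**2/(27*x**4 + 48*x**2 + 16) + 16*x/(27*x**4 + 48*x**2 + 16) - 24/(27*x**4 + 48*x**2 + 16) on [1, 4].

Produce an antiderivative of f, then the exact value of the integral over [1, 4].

The integrand splits into summands that can be handled one at a time.
F(x) = (2*log(x**2 + 4/3) - 3*atan(3*x/2))/3 is an antiderivative of f.
Check: d/dx[(2*log(x**2 + 4/3) - 3*atan(3*x/2))/3] = (36*x**3 - 18*x**2 + 16*x - 24)/(27*x**4 + 48*x**2 + 16), which equals f(x).
F(4) = -atan(6) + 2*log(52/3)/3; F(1) = -atan(3/2) + 2*log(7/3)/3.
Integral = F(4) - F(1) = -atan(6) - 2*log(7/3)/3 + atan(3/2) + 2*log(52/3)/3.

Antiderivative: F(x) = (2*log(x**2 + 4/3) - 3*atan(3*x/2))/3; value = -atan(6) - 2*log(7/3)/3 + atan(3/2) + 2*log(52/3)/3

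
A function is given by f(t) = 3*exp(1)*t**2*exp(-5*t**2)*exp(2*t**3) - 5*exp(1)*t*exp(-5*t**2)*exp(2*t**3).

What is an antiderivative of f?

The substitution u = 2*t**3 - 5*t**2 + 1 works: f is exactly (dF/du)*(du/dt) for that inner function.
Check: d/dt[exp(1)*exp(-5*t**2)*exp(2*t**3)/2] = (3*exp(1)*t**2*exp(2*t**3) - 5*exp(1)*t*exp(2*t**3))*exp(-5*t**2), which equals f(t).

An antiderivative is F(t) = exp(1)*exp(-5*t**2)*exp(2*t**3)/2.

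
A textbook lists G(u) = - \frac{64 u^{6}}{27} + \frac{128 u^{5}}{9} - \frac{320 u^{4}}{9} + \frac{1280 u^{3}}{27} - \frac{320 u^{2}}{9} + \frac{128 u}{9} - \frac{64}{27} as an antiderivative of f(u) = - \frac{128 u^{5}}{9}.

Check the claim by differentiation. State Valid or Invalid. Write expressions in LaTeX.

d/du[G] = - \frac{128 u^{5}}{9} + \frac{640 u^{4}}{9} - \frac{1280 u^{3}}{9} + \frac{1280 u^{2}}{9} - \frac{640 u}{9} + \frac{128}{9}
d/du[G] - f(u) = \frac{640 u^{4}}{9} - \frac{1280 u^{3}}{9} + \frac{1280 u^{2}}{9} - \frac{640 u}{9} + \frac{128}{9} != 0.

Invalid: d/du[G] - f = \frac{640 u^{4}}{9} - \frac{1280 u^{3}}{9} + \frac{1280 u^{2}}{9} - \frac{640 u}{9} + \frac{128}{9}, which is not 0.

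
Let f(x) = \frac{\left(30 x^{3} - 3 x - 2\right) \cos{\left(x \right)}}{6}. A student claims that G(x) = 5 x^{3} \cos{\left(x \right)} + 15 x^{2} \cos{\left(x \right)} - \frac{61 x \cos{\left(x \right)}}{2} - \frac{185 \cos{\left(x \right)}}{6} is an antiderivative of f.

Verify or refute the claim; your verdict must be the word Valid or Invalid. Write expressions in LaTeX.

Invalid: d/dx[G] - f = - 5 x^{3} \sin{\left(x \right)} - 5 x^{3} \cos{\left(x \right)} - 15 x^{2} \sin{\left(x \right)} + 15 x^{2} \cos{\left(x \right)} + \frac{61 x \sin{\left(x \right)}}{2} + \frac{61 x \cos{\left(x \right)}}{2} + \frac{185 \sin{\left(x \right)}}{6} - \frac{181 \cos{\left(x \right)}}{6}, which is not 0.

d/dx[G] = - 5 x^{3} \sin{\left(x \right)} - 15 x^{2} \sin{\left(x \right)} + 15 x^{2} \cos{\left(x \right)} + \frac{61 x \sin{\left(x \right)}}{2} + 30 x \cos{\left(x \right)} + \frac{185 \sin{\left(x \right)}}{6} - \frac{61 \cos{\left(x \right)}}{2}
d/dx[G] - f(x) = - 5 x^{3} \sin{\left(x \right)} - 5 x^{3} \cos{\left(x \right)} - 15 x^{2} \sin{\left(x \right)} + 15 x^{2} \cos{\left(x \right)} + \frac{61 x \sin{\left(x \right)}}{2} + \frac{61 x \cos{\left(x \right)}}{2} + \frac{185 \sin{\left(x \right)}}{6} - \frac{181 \cos{\left(x \right)}}{6} != 0.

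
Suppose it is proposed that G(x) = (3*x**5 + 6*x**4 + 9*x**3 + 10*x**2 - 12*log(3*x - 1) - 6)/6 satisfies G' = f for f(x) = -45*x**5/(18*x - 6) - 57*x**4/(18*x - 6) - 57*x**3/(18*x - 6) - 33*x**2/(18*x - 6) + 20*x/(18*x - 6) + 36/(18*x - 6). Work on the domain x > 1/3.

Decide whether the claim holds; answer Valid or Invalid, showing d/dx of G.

Invalid: d/dx[G] - f = (45*x**5 + 57*x**4 + 57*x**3 + 33*x**2 - 20*x - 36)/(9*x - 3), which is not 0.

d/dx[G] = (45*x**5 + 57*x**4 + 57*x**3 + 33*x**2 - 20*x - 36)/(18*x - 6)
d/dx[G] - f(x) = (45*x**5 + 57*x**4 + 57*x**3 + 33*x**2 - 20*x - 36)/(9*x - 3) != 0.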